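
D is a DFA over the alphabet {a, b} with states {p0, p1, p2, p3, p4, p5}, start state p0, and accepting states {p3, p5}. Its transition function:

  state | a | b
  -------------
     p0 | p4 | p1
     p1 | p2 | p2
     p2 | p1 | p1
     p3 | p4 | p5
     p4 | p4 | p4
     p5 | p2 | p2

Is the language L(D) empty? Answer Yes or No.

The states reachable from the start state are {p0, p1, p2, p4}.
None of the accepting states {p3, p5} is reachable, so no string is accepted and L(D) = ∅.

Yes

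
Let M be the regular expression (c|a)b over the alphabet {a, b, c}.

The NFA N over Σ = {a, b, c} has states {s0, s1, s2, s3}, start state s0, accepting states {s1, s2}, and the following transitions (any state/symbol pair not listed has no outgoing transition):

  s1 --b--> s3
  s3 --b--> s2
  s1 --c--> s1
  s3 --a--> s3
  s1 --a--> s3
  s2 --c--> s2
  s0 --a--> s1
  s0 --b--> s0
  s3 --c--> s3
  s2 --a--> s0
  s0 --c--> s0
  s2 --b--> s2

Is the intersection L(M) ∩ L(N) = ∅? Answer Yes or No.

Converting the expression M to a DFA (subset construction, then merging equivalent states) gives the minimal DFA with states {m0, m1, m2, m3}, start state m0, accepting states {m3} and transitions m0: a→m1, b→m2, c→m1; m1: a→m2, b→m3, c→m2; m2: a→m2, b→m2, c→m2; m3: a→m2, b→m2, c→m2.
Exploring the product automaton M × N from the start pair (m0, s0), following both machines on each input symbol, reaches 9 state pairs: (m0, s0), (m1, s1), (m2, s0), (m1, s0), (m2, s3), (m3, s3), (m2, s1), (m3, s0), (m2, s2).
M accepts in {m3} and N accepts in {s1, s2}; no reachable pair has both components accepting, so no string drives both machines to acceptance simultaneously and L(M) ∩ L(N) = ∅.
So no string is accepted by both, and the intersection is empty.

Yes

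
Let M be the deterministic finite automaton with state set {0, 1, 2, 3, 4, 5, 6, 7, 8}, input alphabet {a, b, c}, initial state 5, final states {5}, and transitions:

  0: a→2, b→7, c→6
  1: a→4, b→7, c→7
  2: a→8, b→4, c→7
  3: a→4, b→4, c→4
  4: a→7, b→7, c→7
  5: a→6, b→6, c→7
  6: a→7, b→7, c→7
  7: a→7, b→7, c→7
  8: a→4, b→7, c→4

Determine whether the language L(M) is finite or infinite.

The useful states (reachable from 5 and able to reach an accepting state) are {5}.
Restricted to these states the transition graph has no cycle, so every accepting path has bounded length and L is finite.

finite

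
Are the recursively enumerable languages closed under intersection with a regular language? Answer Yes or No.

Yes

First check the input against a DFA for the regular language; if it passes, run the recogniser for L and accept when it does.
So the recursively enumerable languages are closed under intersection with a regular language.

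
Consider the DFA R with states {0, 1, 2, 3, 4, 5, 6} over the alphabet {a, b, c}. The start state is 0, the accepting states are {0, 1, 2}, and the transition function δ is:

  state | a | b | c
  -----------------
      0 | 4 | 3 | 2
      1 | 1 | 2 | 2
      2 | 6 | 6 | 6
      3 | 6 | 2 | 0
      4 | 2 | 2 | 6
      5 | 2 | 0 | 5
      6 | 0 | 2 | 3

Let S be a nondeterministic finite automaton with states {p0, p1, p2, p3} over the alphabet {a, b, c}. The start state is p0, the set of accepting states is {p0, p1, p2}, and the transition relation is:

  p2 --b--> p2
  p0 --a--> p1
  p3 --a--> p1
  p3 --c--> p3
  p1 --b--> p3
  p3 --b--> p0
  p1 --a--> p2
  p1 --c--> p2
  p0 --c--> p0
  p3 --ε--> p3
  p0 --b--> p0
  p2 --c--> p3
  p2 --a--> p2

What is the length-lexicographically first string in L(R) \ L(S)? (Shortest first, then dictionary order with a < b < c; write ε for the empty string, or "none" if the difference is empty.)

ab

The string ab is accepted by R but not by S.
No shorter string lies in the difference, and ab is the lexicographically first length-2 string in L(R) \ L(S).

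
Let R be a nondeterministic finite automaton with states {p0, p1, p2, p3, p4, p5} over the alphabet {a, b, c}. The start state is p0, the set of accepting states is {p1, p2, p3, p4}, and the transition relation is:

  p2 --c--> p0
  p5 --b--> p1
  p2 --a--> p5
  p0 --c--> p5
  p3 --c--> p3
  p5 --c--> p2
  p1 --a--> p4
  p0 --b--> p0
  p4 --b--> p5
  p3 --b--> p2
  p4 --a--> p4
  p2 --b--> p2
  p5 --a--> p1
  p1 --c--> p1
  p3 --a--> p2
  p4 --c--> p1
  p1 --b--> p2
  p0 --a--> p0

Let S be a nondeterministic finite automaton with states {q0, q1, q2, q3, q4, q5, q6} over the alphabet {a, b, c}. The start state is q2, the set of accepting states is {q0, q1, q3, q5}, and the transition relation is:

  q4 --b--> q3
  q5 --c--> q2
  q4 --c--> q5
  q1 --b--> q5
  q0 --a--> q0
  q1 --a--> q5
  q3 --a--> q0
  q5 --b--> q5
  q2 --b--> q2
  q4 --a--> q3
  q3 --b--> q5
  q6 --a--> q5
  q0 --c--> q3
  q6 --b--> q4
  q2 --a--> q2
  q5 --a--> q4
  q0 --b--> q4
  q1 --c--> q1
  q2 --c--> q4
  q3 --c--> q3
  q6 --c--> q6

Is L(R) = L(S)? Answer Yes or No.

Yes

Exploring the product automaton R × S from the start pair (p0, q2), following both machines on each input symbol, reaches 5 state pairs: (p0, q2), (p5, q4), (p1, q3), (p2, q5), (p4, q0).
R accepts in {p1, p2, p3, p4} and S accepts in {q0, q1, q3, q5}. In every reachable pair the two components are either both accepting — (p1, q3), (p2, q5), (p4, q0) — or both non-accepting, so no string is accepted by exactly one of the machines: L(R) \ L(S) and L(S) \ L(R) are both empty.
Hence every string is accepted by R iff it is accepted by S, and the two languages coincide.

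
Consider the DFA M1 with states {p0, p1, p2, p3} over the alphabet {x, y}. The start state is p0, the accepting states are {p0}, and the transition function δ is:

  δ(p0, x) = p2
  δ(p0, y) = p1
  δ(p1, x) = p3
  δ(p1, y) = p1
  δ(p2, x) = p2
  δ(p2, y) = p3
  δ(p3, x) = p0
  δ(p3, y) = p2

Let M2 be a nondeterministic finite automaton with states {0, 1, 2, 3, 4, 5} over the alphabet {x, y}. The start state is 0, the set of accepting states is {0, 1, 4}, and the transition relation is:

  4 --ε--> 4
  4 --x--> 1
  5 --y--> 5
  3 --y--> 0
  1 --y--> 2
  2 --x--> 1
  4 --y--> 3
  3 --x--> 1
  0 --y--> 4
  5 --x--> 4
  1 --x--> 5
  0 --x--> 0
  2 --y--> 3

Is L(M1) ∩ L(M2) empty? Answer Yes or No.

The empty string ε is accepted by both M1 and M2.
Hence L(M1) ∩ L(M2) ≠ ∅.

No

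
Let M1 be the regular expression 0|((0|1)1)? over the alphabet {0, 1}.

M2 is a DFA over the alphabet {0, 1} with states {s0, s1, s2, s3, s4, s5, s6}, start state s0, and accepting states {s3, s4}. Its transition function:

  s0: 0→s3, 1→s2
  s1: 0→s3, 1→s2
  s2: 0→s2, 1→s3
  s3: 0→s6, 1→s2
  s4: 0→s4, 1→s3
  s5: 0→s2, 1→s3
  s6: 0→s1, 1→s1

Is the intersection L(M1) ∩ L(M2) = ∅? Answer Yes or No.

No

The string 0 is accepted by both M1 and M2.
Hence L(M1) ∩ L(M2) ≠ ∅.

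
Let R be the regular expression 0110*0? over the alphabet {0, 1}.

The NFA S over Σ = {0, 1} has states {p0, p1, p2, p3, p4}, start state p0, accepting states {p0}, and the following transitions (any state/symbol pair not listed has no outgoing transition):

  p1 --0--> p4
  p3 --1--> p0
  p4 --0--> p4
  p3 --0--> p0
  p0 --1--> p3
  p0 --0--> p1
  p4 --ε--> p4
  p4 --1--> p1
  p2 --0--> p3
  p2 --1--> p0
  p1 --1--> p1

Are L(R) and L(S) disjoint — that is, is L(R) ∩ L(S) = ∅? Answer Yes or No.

Converting the expression R to a DFA (subset construction, then merging equivalent states) gives the minimal DFA with states {r0, r1, r2, r3, r4}, start state r0, accepting states {r4} and transitions r0: 0→r1, 1→r2; r1: 0→r2, 1→r3; r2: 0→r2, 1→r2; r3: 0→r2, 1→r4; r4: 0→r4, 1→r2.
Exploring the product automaton R × S from the start pair (r0, p0), following both machines on each input symbol, reaches 9 state pairs: (r0, p0), (r1, p1), (r2, p3), (r2, p4), (r3, p1), (r2, p0), (r2, p1), (r4, p1), (r4, p4).
R accepts in {r4} and S accepts in {p0}; no reachable pair has both components accepting, so no string drives both machines to acceptance simultaneously and L(R) ∩ L(S) = ∅.
So no string is accepted by both, and the intersection is empty.

Yes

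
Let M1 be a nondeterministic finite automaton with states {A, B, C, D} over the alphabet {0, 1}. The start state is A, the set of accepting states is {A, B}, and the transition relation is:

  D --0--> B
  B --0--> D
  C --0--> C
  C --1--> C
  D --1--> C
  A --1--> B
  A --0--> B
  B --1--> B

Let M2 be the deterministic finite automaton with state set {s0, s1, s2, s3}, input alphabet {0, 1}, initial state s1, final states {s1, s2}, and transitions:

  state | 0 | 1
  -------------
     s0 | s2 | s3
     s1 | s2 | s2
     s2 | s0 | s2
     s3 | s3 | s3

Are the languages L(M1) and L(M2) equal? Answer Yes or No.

Exploring the product automaton M1 × M2 from the start pair (A, s1), following both machines on each input symbol, reaches 4 state pairs: (A, s1), (B, s2), (D, s0), (C, s3).
M1 accepts in {A, B} and M2 accepts in {s1, s2}. In every reachable pair the two components are either both accepting — (A, s1), (B, s2) — or both non-accepting, so no string is accepted by exactly one of the machines: L(M1) \ L(M2) and L(M2) \ L(M1) are both empty.
Hence every string is accepted by M1 iff it is accepted by M2, and the two languages coincide.

Yes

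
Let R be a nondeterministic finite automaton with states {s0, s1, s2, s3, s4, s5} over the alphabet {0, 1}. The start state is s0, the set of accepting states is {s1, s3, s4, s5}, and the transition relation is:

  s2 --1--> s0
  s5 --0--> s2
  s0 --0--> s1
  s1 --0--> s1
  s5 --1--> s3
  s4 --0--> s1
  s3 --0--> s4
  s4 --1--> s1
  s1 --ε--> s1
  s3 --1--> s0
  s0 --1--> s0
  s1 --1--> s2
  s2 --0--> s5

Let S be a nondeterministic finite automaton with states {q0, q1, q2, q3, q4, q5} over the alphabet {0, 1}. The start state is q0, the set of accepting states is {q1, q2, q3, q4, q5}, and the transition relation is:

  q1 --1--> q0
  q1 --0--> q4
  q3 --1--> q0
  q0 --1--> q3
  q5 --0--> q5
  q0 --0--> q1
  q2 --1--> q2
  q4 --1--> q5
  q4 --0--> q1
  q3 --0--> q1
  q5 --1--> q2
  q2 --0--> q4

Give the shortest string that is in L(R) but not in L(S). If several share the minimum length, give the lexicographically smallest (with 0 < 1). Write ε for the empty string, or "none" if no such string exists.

The string 0101 is accepted by R but not by S.
No shorter string lies in the difference, and 0101 is the lexicographically first length-4 string in L(R) \ L(S).

0101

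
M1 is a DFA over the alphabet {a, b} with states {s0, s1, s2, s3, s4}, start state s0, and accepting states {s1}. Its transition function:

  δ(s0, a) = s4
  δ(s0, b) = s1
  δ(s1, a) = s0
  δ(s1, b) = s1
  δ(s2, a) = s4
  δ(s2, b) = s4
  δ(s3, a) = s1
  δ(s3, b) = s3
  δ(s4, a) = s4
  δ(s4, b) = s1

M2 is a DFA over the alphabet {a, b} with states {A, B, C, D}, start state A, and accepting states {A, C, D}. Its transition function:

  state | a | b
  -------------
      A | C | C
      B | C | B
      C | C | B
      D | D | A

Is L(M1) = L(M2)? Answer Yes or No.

The string ab is accepted by M1 but rejected by M2.
So L(M1) ≠ L(M2).

No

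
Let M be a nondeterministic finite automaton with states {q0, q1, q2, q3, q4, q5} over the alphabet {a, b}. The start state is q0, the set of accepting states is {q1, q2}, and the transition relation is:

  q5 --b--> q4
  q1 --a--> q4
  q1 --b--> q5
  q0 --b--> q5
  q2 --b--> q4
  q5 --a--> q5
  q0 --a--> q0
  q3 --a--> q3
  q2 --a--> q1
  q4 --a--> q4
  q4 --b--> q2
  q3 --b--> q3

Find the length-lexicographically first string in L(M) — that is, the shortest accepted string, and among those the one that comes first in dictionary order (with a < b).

A breadth-first search from q0 reaches an accepting state first via the path q0 → q5 → q4 → q2 on input bbb.
No string of length < 3 is accepted (BFS exhausts all shorter strings without reaching an accepting state), and bbb is the lexicographically least accepting string of length 3.

bbb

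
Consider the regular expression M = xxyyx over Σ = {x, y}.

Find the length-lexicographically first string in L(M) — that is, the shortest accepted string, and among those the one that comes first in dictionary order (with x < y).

xxyyx

By inspection of the expression, no string of length less than 5 matches, and xxyyx is the lexicographically first match of length 5.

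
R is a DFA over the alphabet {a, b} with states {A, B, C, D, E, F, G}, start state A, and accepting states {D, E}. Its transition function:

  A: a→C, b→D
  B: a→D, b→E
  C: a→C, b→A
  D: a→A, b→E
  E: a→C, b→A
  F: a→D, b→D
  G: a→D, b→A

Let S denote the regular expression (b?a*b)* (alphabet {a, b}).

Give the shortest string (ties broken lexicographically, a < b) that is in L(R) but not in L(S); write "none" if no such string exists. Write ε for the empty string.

Converting the expression S to a DFA (subset construction, then merging equivalent states) gives the minimal DFA with states {s0, s1}, start state s0, accepting states {s0} and transitions s0: a→s1, b→s0; s1: a→s1, b→s0.
Exploring the product automaton R × S from the start pair (A, s0), following both machines on each input symbol, reaches 5 state pairs: (A, s0), (C, s1), (D, s0), (A, s1), (E, s0).
R accepts in {D, E} and S accepts in {s0}. The reachable pairs whose R-component is accepting are (D, s0), (E, s0); in each of them the S-component is accepting too, so the product for L(R) \ L(S) (R-component accepting, S-component rejecting) has no reachable accepting pair and the difference is empty.
So every string accepted by R is also accepted by S: L(R) \ L(S) = ∅ and there is no such string.

none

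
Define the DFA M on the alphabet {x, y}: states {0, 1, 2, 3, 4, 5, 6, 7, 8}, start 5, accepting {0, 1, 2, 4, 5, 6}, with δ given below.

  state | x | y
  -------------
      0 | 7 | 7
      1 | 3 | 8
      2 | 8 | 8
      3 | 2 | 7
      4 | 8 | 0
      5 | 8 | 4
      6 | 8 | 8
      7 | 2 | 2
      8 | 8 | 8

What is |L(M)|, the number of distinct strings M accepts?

The useful subgraph on states {0, 2, 4, 5, 7} is acyclic, so L(M) is finite; the longest accepting path visits 5 useful states, giving maximum string length 4.
Counting accepting paths from 5 by length: 1 of length 0, 1 of length 1, 1 of length 2, 4 of length 4. Total 7.

7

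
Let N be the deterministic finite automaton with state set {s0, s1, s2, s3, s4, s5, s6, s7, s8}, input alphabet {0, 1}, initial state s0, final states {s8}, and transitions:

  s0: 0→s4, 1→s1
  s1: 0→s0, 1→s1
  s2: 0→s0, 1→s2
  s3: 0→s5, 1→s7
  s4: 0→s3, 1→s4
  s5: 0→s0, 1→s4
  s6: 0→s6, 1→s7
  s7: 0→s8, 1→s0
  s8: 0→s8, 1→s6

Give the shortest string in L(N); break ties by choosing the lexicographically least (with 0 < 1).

A breadth-first search from s0 reaches an accepting state first via the path s0 → s4 → s3 → s7 → s8 on input 0010.
No string of length < 4 is accepted (BFS exhausts all shorter strings without reaching an accepting state), and 0010 is the lexicographically least accepting string of length 4.

0010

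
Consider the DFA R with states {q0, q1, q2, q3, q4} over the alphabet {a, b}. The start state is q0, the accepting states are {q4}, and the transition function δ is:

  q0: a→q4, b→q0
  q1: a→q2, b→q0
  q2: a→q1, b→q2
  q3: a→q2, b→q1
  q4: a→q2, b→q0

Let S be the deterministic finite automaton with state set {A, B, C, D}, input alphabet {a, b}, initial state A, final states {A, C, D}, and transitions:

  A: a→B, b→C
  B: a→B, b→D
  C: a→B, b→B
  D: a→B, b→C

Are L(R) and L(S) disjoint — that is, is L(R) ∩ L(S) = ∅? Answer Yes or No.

Exploring the product automaton R × S from the start pair (q0, A), following both machines on each input symbol, reaches 9 state pairs: (q0, A), (q4, B), (q0, C), (q2, B), (q0, D), (q0, B), (q1, B), (q2, D), (q2, C).
R accepts in {q4} and S accepts in {A, C, D}; no reachable pair has both components accepting, so no string drives both machines to acceptance simultaneously and L(R) ∩ L(S) = ∅.
So no string is accepted by both, and the intersection is empty.

Yes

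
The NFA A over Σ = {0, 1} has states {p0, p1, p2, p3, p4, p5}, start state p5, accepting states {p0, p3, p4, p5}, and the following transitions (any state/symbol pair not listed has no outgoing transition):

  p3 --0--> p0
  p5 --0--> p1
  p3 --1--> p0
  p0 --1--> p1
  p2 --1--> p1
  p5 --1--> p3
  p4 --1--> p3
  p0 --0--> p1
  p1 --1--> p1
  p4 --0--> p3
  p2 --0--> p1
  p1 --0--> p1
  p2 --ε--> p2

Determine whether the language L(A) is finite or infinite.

The useful states (reachable from p5 and able to reach an accepting state) are {p0, p3, p5}.
Restricted to these states the transition graph has no cycle, so every accepting path has bounded length and L is finite.

finite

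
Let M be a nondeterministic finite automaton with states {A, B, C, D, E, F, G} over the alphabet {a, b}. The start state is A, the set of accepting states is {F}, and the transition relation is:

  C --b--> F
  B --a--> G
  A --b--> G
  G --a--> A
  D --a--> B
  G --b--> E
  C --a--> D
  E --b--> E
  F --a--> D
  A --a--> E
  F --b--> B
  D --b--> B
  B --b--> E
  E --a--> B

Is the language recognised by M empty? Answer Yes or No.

Yes

The states reachable from the start state are {A, B, E, G}.
None of the accepting states {F} is reachable, so no string is accepted and L(M) = ∅.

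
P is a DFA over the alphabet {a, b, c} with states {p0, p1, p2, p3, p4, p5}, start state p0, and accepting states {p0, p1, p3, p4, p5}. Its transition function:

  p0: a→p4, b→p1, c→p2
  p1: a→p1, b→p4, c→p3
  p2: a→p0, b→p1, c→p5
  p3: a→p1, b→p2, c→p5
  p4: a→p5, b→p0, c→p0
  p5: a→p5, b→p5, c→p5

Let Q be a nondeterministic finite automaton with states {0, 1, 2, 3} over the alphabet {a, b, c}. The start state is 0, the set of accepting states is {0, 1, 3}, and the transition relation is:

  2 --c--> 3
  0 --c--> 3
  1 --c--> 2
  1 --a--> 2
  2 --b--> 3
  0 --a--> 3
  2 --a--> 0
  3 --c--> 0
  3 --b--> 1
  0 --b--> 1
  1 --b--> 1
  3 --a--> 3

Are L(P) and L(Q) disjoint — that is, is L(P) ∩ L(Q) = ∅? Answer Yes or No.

No

The empty string ε is accepted by both P and Q.
Hence L(P) ∩ L(Q) ≠ ∅.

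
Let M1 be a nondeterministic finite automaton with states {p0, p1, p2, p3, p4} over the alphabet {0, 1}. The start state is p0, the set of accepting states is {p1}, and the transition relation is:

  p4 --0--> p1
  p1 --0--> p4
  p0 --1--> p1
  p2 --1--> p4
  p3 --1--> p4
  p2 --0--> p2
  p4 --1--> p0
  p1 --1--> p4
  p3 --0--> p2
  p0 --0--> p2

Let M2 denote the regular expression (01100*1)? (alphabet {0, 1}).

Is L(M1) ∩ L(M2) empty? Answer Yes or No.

Yes

Converting the expression M2 to a DFA (subset construction, then merging equivalent states) gives the minimal DFA with states {r0, r1, r2, r3, r4, r5, r6}, start state r0, accepting states {r0, r6} and transitions r0: 0→r1, 1→r2; r1: 0→r2, 1→r3; r2: 0→r2, 1→r2; r3: 0→r2, 1→r4; r4: 0→r5, 1→r2; r5: 0→r5, 1→r6; r6: 0→r2, 1→r2.
Exploring the product automaton M1 × M2 from the start pair (p0, r0), following both machines on each input symbol, reaches 10 state pairs: (p0, r0), (p2, r1), (p1, r2), (p2, r2), (p4, r3), (p4, r2), (p0, r4), (p0, r2), (p2, r5), (p4, r6).
M1 accepts in {p1} and M2 accepts in {r0, r6}; no reachable pair has both components accepting, so no string drives both machines to acceptance simultaneously and L(M1) ∩ L(M2) = ∅.
So no string is accepted by both, and the intersection is empty.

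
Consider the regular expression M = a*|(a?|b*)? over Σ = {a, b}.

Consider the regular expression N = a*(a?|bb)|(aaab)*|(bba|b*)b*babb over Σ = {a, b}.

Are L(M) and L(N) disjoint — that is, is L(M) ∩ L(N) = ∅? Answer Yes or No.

The empty string ε is accepted by both M and N.
Hence L(M) ∩ L(N) ≠ ∅.

No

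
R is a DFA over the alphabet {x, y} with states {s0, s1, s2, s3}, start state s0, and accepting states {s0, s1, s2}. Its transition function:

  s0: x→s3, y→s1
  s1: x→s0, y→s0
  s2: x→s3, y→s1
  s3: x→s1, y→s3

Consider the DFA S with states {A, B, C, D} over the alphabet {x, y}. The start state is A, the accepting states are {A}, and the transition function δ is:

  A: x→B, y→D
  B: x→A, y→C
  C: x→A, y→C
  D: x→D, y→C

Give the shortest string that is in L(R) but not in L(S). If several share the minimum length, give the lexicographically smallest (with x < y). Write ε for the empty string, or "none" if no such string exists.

y

The string y is accepted by R but not by S.
No shorter string lies in the difference, and y is the lexicographically first length-1 string in L(R) \ L(S).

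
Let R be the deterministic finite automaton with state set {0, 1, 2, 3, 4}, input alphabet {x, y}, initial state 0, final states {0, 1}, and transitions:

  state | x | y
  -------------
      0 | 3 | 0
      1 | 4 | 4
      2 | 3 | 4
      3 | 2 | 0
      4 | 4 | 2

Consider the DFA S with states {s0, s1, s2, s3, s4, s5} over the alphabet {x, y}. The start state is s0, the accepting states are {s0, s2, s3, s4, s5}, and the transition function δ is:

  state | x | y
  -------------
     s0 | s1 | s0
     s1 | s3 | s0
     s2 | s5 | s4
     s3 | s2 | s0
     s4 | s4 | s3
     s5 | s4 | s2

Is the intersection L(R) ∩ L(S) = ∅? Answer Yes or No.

No

The empty string ε is accepted by both R and S.
Hence L(R) ∩ L(S) ≠ ∅.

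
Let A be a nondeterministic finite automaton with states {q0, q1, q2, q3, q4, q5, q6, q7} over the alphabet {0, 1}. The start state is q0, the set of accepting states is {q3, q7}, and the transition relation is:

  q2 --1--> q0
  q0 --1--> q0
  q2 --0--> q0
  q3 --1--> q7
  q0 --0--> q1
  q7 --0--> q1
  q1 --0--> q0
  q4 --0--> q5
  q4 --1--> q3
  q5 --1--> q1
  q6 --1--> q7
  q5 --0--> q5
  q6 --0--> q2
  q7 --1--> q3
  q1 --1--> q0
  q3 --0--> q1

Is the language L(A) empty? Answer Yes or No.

Yes

The states reachable from the start state are {q0, q1}.
None of the accepting states {q3, q7} is reachable, so no string is accepted and L(A) = ∅.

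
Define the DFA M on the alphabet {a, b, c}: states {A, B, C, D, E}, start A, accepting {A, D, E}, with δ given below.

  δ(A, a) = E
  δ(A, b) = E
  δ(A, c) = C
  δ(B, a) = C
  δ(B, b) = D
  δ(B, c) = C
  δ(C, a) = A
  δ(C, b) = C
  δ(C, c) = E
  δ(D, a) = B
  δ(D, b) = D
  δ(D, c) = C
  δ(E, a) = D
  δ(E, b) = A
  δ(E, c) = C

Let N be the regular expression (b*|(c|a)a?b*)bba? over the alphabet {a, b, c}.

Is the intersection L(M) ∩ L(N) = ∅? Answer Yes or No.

The string bb is accepted by both M and N.
Hence L(M) ∩ L(N) ≠ ∅.

No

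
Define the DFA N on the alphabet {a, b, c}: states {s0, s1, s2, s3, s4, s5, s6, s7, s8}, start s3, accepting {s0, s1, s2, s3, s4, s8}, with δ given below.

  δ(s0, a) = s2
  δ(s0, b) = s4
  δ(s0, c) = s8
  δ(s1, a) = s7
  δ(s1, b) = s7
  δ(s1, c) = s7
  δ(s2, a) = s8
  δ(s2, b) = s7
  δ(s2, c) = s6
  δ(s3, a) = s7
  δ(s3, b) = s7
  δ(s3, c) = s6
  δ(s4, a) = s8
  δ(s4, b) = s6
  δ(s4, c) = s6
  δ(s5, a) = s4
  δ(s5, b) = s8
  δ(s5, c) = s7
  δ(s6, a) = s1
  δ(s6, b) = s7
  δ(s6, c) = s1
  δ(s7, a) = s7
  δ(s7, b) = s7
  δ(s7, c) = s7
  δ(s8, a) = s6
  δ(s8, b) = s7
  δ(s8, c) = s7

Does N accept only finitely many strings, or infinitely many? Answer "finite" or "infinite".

finite

The useful states (reachable from s3 and able to reach an accepting state) are {s1, s3, s6}.
Restricted to these states the transition graph has no cycle, so every accepting path has bounded length and L is finite.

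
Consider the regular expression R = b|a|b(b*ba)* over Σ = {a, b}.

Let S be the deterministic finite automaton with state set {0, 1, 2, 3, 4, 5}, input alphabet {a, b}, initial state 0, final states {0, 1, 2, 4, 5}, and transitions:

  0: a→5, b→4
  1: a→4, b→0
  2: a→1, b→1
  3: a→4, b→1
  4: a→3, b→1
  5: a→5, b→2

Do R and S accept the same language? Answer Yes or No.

The string bbbba is accepted by R but rejected by S.
So L(R) ≠ L(S).

No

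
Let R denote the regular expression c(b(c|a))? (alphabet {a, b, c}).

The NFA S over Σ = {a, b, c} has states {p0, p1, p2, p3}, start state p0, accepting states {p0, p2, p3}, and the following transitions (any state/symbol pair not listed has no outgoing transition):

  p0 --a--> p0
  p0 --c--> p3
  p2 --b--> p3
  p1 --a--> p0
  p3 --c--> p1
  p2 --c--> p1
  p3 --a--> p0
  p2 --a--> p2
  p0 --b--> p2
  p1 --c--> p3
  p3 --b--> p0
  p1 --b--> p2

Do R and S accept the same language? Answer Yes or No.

No

The empty string ε is accepted by S but rejected by R.
So L(R) ≠ L(S).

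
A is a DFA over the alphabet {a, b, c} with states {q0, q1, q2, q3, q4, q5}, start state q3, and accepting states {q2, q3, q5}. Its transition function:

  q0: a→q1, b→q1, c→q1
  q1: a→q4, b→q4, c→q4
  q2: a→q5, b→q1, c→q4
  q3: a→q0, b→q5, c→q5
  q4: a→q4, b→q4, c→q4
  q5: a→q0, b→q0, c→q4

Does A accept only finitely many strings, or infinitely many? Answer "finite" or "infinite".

finite

The useful states (reachable from q3 and able to reach an accepting state) are {q3, q5}.
Restricted to these states the transition graph has no cycle, so every accepting path has bounded length and L is finite.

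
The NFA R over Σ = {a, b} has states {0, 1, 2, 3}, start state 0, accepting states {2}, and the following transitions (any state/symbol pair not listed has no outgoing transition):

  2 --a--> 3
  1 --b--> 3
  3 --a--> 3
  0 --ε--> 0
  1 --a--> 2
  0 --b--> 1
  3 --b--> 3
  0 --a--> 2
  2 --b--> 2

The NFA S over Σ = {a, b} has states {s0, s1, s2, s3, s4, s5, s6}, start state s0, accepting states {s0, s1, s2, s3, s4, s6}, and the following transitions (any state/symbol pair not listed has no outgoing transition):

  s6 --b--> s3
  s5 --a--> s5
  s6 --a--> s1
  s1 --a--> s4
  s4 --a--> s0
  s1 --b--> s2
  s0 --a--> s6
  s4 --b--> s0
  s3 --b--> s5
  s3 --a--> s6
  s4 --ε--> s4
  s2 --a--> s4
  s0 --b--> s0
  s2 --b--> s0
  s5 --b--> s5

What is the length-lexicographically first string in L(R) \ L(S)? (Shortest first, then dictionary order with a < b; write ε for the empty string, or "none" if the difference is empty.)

abb

The string abb is accepted by R but not by S.
No shorter string lies in the difference, and abb is the lexicographically first length-3 string in L(R) \ L(S).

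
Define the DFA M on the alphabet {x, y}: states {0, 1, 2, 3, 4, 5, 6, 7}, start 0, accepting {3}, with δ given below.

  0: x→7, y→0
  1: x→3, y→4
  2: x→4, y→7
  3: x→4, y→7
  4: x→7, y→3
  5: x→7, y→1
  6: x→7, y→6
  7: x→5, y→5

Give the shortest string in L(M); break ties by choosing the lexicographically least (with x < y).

A breadth-first search from 0 reaches an accepting state first via the path 0 → 7 → 5 → 1 → 3 on input xxyx.
No string of length < 4 is accepted (BFS exhausts all shorter strings without reaching an accepting state), and xxyx is the lexicographically least accepting string of length 4.

xxyx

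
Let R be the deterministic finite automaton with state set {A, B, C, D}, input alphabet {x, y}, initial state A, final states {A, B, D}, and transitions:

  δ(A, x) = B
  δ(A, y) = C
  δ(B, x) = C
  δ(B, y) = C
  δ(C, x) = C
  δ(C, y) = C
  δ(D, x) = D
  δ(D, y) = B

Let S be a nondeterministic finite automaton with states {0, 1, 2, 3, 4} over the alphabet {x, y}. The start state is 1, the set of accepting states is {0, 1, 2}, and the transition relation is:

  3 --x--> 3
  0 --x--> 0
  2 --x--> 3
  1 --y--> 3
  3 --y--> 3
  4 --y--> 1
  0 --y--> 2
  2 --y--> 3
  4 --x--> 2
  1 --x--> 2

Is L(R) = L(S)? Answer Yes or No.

Exploring the product automaton R × S from the start pair (A, 1), following both machines on each input symbol, reaches 3 state pairs: (A, 1), (B, 2), (C, 3).
R accepts in {A, B, D} and S accepts in {0, 1, 2}. In every reachable pair the two components are either both accepting — (A, 1), (B, 2) — or both non-accepting, so no string is accepted by exactly one of the machines: L(R) \ L(S) and L(S) \ L(R) are both empty.
Hence every string is accepted by R iff it is accepted by S, and the two languages coincide.

Yes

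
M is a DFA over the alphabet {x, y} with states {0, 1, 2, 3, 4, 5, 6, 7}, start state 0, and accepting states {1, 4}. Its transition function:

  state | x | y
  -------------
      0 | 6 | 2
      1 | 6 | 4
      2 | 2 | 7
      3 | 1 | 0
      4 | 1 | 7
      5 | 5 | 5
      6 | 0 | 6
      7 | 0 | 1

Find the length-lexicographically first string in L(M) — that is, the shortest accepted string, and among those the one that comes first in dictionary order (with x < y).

A breadth-first search from 0 reaches an accepting state first via the path 0 → 2 → 7 → 1 on input yyy.
No string of length < 3 is accepted (BFS exhausts all shorter strings without reaching an accepting state), and yyy is the lexicographically least accepting string of length 3.

yyy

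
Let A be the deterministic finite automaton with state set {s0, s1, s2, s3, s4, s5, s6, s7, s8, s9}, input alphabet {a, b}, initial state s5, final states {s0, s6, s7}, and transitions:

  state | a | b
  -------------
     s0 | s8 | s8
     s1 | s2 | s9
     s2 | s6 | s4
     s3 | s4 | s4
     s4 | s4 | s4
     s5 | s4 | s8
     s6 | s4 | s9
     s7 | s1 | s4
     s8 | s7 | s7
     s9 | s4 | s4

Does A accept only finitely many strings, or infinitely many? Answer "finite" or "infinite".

The useful states (reachable from s5 and able to reach an accepting state) are {s1, s2, s5, s6, s7, s8}.
Restricted to these states the transition graph has no cycle, so every accepting path has bounded length and L is finite.

finite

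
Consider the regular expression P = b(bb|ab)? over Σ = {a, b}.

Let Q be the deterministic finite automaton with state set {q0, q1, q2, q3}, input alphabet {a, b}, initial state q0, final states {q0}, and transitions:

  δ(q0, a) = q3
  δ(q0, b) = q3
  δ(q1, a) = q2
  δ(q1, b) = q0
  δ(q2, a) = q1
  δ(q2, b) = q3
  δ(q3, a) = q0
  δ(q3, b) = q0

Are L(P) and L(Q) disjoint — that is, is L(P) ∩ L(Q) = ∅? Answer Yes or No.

Converting the expression P to a DFA (subset construction, then merging equivalent states) gives the minimal DFA with states {p0, p1, p2, p3, p4}, start state p0, accepting states {p2, p4} and transitions p0: a→p1, b→p2; p1: a→p1, b→p1; p2: a→p3, b→p3; p3: a→p1, b→p4; p4: a→p1, b→p1.
Exploring the product automaton P × Q from the start pair (p0, q0), following both machines on each input symbol, reaches 6 state pairs: (p0, q0), (p1, q3), (p2, q3), (p1, q0), (p3, q0), (p4, q3).
P accepts in {p2, p4} and Q accepts in {q0}; no reachable pair has both components accepting, so no string drives both machines to acceptance simultaneously and L(P) ∩ L(Q) = ∅.
So no string is accepted by both, and the intersection is empty.

Yes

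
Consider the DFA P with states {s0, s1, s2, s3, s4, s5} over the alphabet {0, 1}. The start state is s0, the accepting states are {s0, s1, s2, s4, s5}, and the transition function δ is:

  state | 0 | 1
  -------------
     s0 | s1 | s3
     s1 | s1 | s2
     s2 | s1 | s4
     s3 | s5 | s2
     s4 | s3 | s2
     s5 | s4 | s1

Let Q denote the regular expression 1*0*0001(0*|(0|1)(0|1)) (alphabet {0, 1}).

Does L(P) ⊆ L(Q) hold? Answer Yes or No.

No

The empty string ε is in L(P) but not in L(Q).
So L(P) ⊄ L(Q).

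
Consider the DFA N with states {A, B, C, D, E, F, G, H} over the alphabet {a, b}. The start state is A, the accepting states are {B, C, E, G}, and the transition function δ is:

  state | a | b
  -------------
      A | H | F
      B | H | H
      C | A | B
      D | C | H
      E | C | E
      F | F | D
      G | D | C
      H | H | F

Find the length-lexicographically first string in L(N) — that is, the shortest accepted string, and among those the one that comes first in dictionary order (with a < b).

A breadth-first search from A reaches an accepting state first via the path A → F → D → C on input bba.
No string of length < 3 is accepted (BFS exhausts all shorter strings without reaching an accepting state), and bba is the lexicographically least accepting string of length 3.

bba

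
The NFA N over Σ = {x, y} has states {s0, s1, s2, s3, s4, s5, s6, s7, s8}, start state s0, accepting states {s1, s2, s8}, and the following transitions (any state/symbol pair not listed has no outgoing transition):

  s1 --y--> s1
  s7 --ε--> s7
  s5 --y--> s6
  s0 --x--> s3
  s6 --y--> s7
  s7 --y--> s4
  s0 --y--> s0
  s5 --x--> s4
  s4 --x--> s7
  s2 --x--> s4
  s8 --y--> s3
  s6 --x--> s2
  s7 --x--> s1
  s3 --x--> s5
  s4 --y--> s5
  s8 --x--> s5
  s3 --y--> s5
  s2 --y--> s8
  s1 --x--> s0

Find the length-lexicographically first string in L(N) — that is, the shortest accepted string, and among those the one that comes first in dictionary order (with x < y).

xxyx

A breadth-first search from s0 reaches an accepting state first via the path s0 → s3 → s5 → s6 → s2 on input xxyx.
No string of length < 4 is accepted (BFS exhausts all shorter strings without reaching an accepting state), and xxyx is the lexicographically least accepting string of length 4.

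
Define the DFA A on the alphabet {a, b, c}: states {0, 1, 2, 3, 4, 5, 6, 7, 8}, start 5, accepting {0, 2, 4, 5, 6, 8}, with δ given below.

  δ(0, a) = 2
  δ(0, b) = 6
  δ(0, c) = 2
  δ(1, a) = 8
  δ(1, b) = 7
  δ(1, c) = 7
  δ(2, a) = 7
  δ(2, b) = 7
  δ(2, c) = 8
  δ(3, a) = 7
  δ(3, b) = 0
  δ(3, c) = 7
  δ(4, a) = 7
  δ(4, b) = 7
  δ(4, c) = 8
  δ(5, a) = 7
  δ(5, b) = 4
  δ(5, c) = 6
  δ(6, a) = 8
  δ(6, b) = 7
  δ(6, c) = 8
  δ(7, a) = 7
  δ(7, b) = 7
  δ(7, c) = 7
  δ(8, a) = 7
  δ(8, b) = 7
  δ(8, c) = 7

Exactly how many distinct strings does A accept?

The useful subgraph on states {4, 5, 6, 8} is acyclic, so L(A) is finite; the longest accepting path visits 3 useful states, giving maximum string length 2.
Counting accepting paths from 5 by length: 1 of length 0, 2 of length 1, 3 of length 2. Total 6.

6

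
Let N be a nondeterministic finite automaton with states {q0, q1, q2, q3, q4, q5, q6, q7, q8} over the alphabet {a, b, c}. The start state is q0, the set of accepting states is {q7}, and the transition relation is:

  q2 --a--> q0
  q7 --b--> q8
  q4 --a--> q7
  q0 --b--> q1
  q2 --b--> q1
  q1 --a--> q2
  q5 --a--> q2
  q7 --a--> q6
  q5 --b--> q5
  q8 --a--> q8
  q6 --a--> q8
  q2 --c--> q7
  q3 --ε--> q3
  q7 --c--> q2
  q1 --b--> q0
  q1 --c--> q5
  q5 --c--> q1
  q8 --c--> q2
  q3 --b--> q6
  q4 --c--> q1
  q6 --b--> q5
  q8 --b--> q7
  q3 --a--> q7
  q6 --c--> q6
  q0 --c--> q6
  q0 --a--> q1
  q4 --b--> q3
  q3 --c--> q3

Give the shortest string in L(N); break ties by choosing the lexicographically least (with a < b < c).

aac

A breadth-first search from q0 reaches an accepting state first via the path q0 → q1 → q2 → q7 on input aac.
No string of length < 3 is accepted (BFS exhausts all shorter strings without reaching an accepting state), and aac is the lexicographically least accepting string of length 3.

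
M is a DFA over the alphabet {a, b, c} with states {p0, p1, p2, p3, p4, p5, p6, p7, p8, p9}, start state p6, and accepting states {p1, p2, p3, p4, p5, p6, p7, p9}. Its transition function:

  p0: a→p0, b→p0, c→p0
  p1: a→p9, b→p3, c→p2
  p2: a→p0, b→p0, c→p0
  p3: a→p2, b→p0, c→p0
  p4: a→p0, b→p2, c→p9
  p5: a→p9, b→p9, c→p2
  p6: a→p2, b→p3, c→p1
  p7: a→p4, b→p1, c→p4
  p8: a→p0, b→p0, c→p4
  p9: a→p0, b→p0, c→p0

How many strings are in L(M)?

9

The useful subgraph on states {p1, p2, p3, p6, p9} is acyclic, so L(M) is finite; the longest accepting path visits 4 useful states, giving maximum string length 3.
Counting accepting paths from p6 by length: 1 of length 0, 3 of length 1, 4 of length 2, 1 of length 3. Total 9.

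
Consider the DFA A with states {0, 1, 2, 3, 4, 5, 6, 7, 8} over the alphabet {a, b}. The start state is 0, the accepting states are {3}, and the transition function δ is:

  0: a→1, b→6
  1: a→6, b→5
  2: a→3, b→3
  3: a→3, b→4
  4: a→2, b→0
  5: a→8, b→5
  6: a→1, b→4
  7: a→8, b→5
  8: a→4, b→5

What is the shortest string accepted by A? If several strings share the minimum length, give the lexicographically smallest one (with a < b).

A breadth-first search from 0 reaches an accepting state first via the path 0 → 6 → 4 → 2 → 3 on input bbaa.
No string of length < 4 is accepted (BFS exhausts all shorter strings without reaching an accepting state), and bbaa is the lexicographically least accepting string of length 4.

bbaa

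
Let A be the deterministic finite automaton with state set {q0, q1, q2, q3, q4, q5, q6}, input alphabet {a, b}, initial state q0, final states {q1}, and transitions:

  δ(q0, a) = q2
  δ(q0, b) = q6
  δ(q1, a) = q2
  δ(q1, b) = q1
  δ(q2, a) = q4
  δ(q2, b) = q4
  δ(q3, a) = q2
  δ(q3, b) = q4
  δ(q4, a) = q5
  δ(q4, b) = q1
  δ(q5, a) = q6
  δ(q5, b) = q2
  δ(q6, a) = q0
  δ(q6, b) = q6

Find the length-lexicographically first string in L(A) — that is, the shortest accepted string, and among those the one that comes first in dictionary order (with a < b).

A breadth-first search from q0 reaches an accepting state first via the path q0 → q2 → q4 → q1 on input aab.
No string of length < 3 is accepted (BFS exhausts all shorter strings without reaching an accepting state), and aab is the lexicographically least accepting string of length 3.

aab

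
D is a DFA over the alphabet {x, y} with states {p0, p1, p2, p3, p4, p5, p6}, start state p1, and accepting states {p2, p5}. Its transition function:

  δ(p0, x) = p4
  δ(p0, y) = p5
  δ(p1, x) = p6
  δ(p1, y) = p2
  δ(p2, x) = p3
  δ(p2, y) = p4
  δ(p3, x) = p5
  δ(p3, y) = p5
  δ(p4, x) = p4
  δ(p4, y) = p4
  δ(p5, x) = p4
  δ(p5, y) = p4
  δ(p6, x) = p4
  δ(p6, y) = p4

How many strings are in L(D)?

3

The useful subgraph on states {p1, p2, p3, p5} is acyclic, so L(D) is finite; the longest accepting path visits 4 useful states, giving maximum string length 3.
Counting accepting paths from p1 by length: 1 of length 1, 2 of length 3. Total 3.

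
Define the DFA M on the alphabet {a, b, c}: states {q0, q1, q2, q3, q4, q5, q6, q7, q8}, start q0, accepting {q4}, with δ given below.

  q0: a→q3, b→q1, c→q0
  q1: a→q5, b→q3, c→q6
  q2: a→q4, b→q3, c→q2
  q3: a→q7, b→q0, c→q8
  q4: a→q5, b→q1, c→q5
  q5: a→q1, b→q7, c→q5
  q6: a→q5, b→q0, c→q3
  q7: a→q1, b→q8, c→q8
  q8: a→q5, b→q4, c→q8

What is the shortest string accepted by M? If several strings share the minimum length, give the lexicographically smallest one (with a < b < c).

A breadth-first search from q0 reaches an accepting state first via the path q0 → q3 → q8 → q4 on input acb.
No string of length < 3 is accepted (BFS exhausts all shorter strings without reaching an accepting state), and acb is the lexicographically least accepting string of length 3.

acb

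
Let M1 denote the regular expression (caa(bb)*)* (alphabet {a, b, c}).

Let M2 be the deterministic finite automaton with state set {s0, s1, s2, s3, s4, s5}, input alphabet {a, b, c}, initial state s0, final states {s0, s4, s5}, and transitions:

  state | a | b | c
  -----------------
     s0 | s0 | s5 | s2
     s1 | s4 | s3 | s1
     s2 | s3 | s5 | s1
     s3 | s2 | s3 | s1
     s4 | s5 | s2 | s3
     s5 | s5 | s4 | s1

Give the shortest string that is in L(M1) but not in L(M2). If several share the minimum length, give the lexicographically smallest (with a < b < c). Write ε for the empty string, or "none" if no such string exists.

The string caa is accepted by M1 but not by M2.
No shorter string lies in the difference, and caa is the lexicographically first length-3 string in L(M1) \ L(M2).

caa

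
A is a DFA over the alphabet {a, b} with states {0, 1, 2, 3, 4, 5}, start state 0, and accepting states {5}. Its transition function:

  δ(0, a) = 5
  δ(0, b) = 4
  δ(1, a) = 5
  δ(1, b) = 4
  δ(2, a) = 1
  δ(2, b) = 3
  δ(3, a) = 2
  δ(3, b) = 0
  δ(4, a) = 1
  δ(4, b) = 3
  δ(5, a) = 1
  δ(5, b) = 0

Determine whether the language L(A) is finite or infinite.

State 4 is reachable from the start and can reach an accepting state, and it lies on the cycle 4 → 1 → 4.
Traversing that cycle any number of times yields accepted strings of unbounded length, so the language is infinite.

infinite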